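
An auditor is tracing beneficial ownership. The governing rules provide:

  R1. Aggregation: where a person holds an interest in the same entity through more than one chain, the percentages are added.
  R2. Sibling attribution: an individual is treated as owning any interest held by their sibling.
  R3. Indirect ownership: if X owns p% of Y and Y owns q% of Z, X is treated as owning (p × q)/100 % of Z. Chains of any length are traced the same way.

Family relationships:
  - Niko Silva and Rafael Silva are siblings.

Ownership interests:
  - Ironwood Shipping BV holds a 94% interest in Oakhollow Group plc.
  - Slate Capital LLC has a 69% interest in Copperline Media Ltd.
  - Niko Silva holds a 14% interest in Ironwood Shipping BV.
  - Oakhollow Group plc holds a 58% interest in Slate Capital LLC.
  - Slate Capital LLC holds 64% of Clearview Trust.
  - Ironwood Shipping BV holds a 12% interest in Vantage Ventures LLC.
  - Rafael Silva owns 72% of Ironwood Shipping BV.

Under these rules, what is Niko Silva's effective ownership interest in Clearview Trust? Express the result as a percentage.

By sibling attribution (R2), Niko Silva is treated as also owning Rafael Silva's interest in Ironwood Shipping BV, giving 14% + 72% = 86%.
Chain via Ironwood Shipping BV → Oakhollow Group plc → Slate Capital LLC (R3): 86% × 94% × 58% × 64% = 30.007808% of Clearview Trust.

30.007808%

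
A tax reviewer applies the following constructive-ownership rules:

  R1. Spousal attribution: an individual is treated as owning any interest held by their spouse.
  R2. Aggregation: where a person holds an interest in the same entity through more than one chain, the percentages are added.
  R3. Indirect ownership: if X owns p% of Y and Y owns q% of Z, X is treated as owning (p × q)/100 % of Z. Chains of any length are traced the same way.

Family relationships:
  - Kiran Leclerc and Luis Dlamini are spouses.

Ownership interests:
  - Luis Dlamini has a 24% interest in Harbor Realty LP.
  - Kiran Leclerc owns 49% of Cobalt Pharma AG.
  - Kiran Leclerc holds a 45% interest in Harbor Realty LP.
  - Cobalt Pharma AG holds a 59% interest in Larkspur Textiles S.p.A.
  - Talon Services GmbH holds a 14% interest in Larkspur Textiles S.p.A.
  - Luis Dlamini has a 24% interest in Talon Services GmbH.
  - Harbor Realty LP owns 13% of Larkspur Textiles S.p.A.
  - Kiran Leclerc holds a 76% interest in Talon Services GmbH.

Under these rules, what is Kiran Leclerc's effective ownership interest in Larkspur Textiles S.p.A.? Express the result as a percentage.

51.88%

By spousal attribution (R1), Kiran Leclerc is treated as also owning Luis Dlamini's interest in Harbor Realty LP, giving 45% + 24% = 69%.
By spousal attribution (R1), Kiran Leclerc is treated as also owning Luis Dlamini's interest in Talon Services GmbH, giving 76% + 24% = 100%.
Chain via Cobalt Pharma AG (R3): 49% × 59% = 28.91% of Larkspur Textiles S.p.A.
Chain via Harbor Realty LP (R3): 69% × 13% = 8.97% of Larkspur Textiles S.p.A.
Chain via Talon Services GmbH (R3): 100% × 14% = 14% of Larkspur Textiles S.p.A.
Aggregating (R2): 28.91% + 8.97% + 14% = 51.88%.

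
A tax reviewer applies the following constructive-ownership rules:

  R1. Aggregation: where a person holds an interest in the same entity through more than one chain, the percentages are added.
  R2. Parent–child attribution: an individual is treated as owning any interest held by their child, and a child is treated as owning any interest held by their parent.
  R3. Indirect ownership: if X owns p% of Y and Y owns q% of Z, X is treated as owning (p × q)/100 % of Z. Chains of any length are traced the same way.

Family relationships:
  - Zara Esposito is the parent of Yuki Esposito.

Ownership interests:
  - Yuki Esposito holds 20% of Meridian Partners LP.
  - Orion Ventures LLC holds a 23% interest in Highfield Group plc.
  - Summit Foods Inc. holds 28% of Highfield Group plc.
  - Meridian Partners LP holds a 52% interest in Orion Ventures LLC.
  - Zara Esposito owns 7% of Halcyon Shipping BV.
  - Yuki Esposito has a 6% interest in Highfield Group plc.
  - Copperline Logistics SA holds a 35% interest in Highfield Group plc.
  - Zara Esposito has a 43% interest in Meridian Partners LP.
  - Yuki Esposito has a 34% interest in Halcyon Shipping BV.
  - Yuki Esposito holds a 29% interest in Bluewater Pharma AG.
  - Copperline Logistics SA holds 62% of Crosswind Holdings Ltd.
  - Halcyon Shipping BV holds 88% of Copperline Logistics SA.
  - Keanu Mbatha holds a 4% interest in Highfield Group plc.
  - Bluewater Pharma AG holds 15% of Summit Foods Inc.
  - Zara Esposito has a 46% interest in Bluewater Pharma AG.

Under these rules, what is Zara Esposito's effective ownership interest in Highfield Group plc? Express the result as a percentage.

29.3128%

By parent–child attribution (R2), Zara Esposito is treated as also owning Yuki Esposito's interest in Bluewater Pharma AG, giving 46% + 29% = 75%.
By parent–child attribution (R2), Zara Esposito is treated as also owning Yuki Esposito's interest in Meridian Partners LP, giving 43% + 20% = 63%.
By parent–child attribution (R2), Zara Esposito is treated as also owning Yuki Esposito's interest in Halcyon Shipping BV, giving 7% + 34% = 41%.
By parent–child attribution (R2), Zara Esposito is treated as owning Yuki Esposito's 6% interest in Highfield Group plc.
Chain via Bluewater Pharma AG → Summit Foods Inc. (R3): 75% × 15% × 28% = 3.15% of Highfield Group plc.
Chain via Meridian Partners LP → Orion Ventures LLC (R3): 63% × 52% × 23% = 7.5348% of Highfield Group plc.
Chain via Halcyon Shipping BV → Copperline Logistics SA (R3): 41% × 88% × 35% = 12.628% of Highfield Group plc.
Direct interest in Highfield Group plc: 6%.
Aggregating (R1): 3.15% + 7.5348% + 12.628% + 6% = 29.3128%.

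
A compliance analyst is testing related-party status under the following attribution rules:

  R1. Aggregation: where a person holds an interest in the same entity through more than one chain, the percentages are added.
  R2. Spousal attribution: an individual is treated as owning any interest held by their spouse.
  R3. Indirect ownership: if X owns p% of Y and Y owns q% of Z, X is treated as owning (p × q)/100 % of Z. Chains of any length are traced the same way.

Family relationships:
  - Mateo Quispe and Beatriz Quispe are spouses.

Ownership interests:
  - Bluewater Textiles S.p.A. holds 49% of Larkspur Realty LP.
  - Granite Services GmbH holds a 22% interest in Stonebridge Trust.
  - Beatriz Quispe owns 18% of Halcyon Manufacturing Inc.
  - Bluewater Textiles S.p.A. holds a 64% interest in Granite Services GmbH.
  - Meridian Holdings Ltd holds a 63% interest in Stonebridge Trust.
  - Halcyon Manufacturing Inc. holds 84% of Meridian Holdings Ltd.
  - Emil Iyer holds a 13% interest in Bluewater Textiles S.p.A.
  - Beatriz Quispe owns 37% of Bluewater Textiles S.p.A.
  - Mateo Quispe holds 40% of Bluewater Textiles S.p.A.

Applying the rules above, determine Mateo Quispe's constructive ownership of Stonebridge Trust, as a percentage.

20.3672%

By spousal attribution (R2), Mateo Quispe is treated as also owning Beatriz Quispe's interest in Bluewater Textiles S.p.A, giving 40% + 37% = 77%.
By spousal attribution (R2), Mateo Quispe is treated as owning Beatriz Quispe's 18% interest in Halcyon Manufacturing Inc.
Chain via Bluewater Textiles S.p.A. → Granite Services GmbH (R3): 77% × 64% × 22% = 10.8416% of Stonebridge Trust.
Chain via Halcyon Manufacturing Inc. → Meridian Holdings Ltd (R3): 18% × 84% × 63% = 9.5256% of Stonebridge Trust.
Aggregating (R1): 10.8416% + 9.5256% = 20.3672%.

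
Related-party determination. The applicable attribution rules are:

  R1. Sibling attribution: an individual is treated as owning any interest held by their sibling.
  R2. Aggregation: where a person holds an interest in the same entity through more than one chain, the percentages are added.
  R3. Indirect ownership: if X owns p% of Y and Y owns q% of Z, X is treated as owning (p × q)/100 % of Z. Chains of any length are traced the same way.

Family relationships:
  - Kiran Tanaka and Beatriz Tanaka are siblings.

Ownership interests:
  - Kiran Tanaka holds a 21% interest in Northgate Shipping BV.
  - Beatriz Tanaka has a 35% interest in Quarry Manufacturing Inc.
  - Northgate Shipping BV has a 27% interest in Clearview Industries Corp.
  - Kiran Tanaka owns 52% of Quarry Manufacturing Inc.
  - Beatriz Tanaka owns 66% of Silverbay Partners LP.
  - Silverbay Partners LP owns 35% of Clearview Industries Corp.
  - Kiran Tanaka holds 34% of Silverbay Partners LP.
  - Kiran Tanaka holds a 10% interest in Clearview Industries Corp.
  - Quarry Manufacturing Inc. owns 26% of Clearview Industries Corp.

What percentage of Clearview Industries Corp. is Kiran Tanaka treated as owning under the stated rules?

By sibling attribution (R1), Kiran Tanaka is treated as also owning Beatriz Tanaka's interest in Quarry Manufacturing Inc, giving 52% + 35% = 87%.
By sibling attribution (R1), Kiran Tanaka is treated as also owning Beatriz Tanaka's interest in Silverbay Partners LP, giving 34% + 66% = 100%.
Chain via Quarry Manufacturing Inc. (R3): 87% × 26% = 22.62% of Clearview Industries Corp.
Chain via Silverbay Partners LP (R3): 100% × 35% = 35% of Clearview Industries Corp.
Chain via Northgate Shipping BV (R3): 21% × 27% = 5.67% of Clearview Industries Corp.
Direct interest in Clearview Industries Corp: 10%.
Aggregating (R2): 22.62% + 35% + 5.67% + 10% = 73.29%.

73.29%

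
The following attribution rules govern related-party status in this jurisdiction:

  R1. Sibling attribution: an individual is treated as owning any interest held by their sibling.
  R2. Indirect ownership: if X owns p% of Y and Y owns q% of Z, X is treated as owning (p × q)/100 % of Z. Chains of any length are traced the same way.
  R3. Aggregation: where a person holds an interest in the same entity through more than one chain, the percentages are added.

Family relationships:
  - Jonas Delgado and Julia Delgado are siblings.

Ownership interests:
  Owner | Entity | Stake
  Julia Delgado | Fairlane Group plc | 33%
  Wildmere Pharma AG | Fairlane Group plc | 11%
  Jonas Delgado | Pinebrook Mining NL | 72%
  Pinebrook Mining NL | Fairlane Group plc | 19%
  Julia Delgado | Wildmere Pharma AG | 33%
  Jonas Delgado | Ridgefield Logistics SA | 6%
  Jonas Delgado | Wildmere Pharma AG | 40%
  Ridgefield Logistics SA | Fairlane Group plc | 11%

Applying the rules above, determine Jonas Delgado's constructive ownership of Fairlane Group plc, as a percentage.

55.37%

By sibling attribution (R1), Jonas Delgado is treated as also owning Julia Delgado's interest in Wildmere Pharma AG, giving 40% + 33% = 73%.
By sibling attribution (R1), Jonas Delgado is treated as owning Julia Delgado's 33% interest in Fairlane Group plc.
Chain via Wildmere Pharma AG (R2): 73% × 11% = 8.03% of Fairlane Group plc.
Chain via Ridgefield Logistics SA (R2): 6% × 11% = 0.66% of Fairlane Group plc.
Chain via Pinebrook Mining NL (R2): 72% × 19% = 13.68% of Fairlane Group plc.
Direct interest in Fairlane Group plc: 33%.
Aggregating (R3): 8.03% + 0.66% + 13.68% + 33% = 55.37%.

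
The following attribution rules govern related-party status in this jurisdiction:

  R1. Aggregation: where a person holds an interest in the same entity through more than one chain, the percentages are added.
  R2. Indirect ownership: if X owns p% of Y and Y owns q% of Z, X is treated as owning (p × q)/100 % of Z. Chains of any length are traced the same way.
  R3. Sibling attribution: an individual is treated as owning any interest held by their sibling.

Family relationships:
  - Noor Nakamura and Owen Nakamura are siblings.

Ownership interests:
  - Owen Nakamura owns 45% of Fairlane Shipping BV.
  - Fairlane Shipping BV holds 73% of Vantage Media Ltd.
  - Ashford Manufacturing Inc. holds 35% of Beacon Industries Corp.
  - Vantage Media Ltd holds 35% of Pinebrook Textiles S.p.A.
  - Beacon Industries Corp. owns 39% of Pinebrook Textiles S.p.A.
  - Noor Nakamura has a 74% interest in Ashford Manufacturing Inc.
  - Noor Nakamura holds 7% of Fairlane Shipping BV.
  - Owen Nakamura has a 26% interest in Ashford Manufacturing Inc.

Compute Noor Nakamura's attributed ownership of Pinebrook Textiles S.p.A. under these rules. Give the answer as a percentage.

26.936%

By sibling attribution (R3), Noor Nakamura is treated as also owning Owen Nakamura's interest in Fairlane Shipping BV, giving 7% + 45% = 52%.
By sibling attribution (R3), Noor Nakamura is treated as also owning Owen Nakamura's interest in Ashford Manufacturing Inc, giving 74% + 26% = 100%.
Chain via Fairlane Shipping BV → Vantage Media Ltd (R2): 52% × 73% × 35% = 13.286% of Pinebrook Textiles S.p.A.
Chain via Ashford Manufacturing Inc. → Beacon Industries Corp. (R2): 100% × 35% × 39% = 13.65% of Pinebrook Textiles S.p.A.
Aggregating (R1): 13.286% + 13.65% = 26.936%.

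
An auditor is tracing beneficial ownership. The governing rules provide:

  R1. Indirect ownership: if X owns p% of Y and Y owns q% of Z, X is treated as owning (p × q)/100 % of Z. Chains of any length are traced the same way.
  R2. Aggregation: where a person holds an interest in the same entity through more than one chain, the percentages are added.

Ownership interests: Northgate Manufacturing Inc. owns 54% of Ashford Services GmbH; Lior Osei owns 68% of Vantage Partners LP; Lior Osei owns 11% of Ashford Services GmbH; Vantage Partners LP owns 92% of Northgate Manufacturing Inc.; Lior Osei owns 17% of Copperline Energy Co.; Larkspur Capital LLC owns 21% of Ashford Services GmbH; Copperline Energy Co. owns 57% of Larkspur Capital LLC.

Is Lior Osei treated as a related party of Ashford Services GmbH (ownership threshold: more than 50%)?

Chain via Vantage Partners LP → Northgate Manufacturing Inc. (R1): 68% × 92% × 54% = 33.7824% of Ashford Services GmbH.
Chain via Copperline Energy Co. → Larkspur Capital LLC (R1): 17% × 57% × 21% = 2.0349% of Ashford Services GmbH.
Direct interest in Ashford Services GmbH: 11%.
Aggregating (R2): 33.7824% + 2.0349% + 11% = 46.8173%.
46.8173% does not exceed the 50% threshold, so Lior is not a related party to Ashford Services GmbH.

No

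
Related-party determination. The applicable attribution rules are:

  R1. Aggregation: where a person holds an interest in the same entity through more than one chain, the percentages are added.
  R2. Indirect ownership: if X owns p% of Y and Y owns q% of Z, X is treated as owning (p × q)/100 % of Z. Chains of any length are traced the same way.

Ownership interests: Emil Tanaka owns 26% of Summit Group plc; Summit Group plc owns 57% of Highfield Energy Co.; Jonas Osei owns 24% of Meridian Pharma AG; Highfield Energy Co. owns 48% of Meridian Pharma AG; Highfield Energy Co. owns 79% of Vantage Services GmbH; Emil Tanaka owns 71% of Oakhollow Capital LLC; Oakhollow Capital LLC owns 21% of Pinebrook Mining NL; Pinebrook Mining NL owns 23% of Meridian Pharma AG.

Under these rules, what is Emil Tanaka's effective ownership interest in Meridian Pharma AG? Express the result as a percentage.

10.5429%

Chain via Summit Group plc → Highfield Energy Co. (R2): 26% × 57% × 48% = 7.1136% of Meridian Pharma AG.
Chain via Oakhollow Capital LLC → Pinebrook Mining NL (R2): 71% × 21% × 23% = 3.4293% of Meridian Pharma AG.
Aggregating (R1): 7.1136% + 3.4293% = 10.5429%.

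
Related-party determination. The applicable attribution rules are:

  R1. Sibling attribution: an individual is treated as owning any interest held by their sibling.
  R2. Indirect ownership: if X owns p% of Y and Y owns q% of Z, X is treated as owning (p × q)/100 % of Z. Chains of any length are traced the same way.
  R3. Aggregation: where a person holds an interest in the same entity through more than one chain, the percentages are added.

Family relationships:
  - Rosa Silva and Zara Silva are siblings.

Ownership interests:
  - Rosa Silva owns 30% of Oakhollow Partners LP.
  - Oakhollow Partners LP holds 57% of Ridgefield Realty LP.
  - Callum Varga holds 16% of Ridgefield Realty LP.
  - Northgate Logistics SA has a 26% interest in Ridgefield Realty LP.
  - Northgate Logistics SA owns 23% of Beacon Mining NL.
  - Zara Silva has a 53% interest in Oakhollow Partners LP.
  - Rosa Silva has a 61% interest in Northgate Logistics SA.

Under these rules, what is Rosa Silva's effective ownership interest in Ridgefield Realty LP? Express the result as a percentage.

By sibling attribution (R1), Rosa Silva is treated as also owning Zara Silva's interest in Oakhollow Partners LP, giving 30% + 53% = 83%.
Chain via Northgate Logistics SA (R2): 61% × 26% = 15.86% of Ridgefield Realty LP.
Chain via Oakhollow Partners LP (R2): 83% × 57% = 47.31% of Ridgefield Realty LP.
Aggregating (R3): 15.86% + 47.31% = 63.17%.

63.17%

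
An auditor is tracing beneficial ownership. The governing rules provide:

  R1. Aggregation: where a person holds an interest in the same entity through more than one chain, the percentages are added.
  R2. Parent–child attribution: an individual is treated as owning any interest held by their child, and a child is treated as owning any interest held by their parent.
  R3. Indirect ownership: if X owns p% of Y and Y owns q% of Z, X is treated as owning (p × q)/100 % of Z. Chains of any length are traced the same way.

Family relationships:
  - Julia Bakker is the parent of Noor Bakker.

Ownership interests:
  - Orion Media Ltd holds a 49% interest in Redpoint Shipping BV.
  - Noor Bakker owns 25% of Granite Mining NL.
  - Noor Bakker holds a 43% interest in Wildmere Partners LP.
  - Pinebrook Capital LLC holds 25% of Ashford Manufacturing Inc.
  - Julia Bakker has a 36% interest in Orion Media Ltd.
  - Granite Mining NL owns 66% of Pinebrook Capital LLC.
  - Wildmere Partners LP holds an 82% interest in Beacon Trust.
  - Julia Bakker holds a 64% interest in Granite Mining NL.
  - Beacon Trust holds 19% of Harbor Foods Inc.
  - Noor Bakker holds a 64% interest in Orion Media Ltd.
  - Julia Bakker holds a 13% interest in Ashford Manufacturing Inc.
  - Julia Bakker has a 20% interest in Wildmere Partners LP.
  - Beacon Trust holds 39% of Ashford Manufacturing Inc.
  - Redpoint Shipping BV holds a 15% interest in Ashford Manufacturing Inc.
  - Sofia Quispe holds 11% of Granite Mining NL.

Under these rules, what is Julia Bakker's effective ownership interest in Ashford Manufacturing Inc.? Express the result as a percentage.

55.1824%

By parent–child attribution (R2), Julia Bakker is treated as also owning Noor Bakker's interest in Orion Media Ltd, giving 36% + 64% = 100%.
By parent–child attribution (R2), Julia Bakker is treated as also owning Noor Bakker's interest in Wildmere Partners LP, giving 20% + 43% = 63%.
By parent–child attribution (R2), Julia Bakker is treated as also owning Noor Bakker's interest in Granite Mining NL, giving 64% + 25% = 89%.
Chain via Orion Media Ltd → Redpoint Shipping BV (R3): 100% × 49% × 15% = 7.35% of Ashford Manufacturing Inc.
Chain via Wildmere Partners LP → Beacon Trust (R3): 63% × 82% × 39% = 20.1474% of Ashford Manufacturing Inc.
Chain via Granite Mining NL → Pinebrook Capital LLC (R3): 89% × 66% × 25% = 14.685% of Ashford Manufacturing Inc.
Direct interest in Ashford Manufacturing Inc: 13%.
Aggregating (R1): 7.35% + 20.1474% + 14.685% + 13% = 55.1824%.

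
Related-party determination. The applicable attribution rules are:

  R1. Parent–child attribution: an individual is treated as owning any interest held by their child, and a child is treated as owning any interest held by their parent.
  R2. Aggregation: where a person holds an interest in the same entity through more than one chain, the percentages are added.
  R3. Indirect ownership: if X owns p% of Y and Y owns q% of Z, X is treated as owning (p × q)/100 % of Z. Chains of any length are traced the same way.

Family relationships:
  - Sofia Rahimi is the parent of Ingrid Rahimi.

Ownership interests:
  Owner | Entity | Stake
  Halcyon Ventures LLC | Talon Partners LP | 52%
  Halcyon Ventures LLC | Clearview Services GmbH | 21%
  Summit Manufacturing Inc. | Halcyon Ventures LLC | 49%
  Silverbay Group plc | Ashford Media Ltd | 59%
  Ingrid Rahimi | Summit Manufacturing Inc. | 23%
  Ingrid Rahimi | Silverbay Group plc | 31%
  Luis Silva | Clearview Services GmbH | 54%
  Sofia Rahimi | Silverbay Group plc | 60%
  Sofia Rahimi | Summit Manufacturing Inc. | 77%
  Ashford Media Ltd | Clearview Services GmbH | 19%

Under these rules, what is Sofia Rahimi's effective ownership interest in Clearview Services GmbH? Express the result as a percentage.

By parent–child attribution (R1), Sofia Rahimi is treated as also owning Ingrid Rahimi's interest in Silverbay Group plc, giving 60% + 31% = 91%.
By parent–child attribution (R1), Sofia Rahimi is treated as also owning Ingrid Rahimi's interest in Summit Manufacturing Inc, giving 77% + 23% = 100%.
Chain via Silverbay Group plc → Ashford Media Ltd (R3): 91% × 59% × 19% = 10.2011% of Clearview Services GmbH.
Chain via Summit Manufacturing Inc. → Halcyon Ventures LLC (R3): 100% × 49% × 21% = 10.29% of Clearview Services GmbH.
Aggregating (R2): 10.2011% + 10.29% = 20.4911%.

20.4911%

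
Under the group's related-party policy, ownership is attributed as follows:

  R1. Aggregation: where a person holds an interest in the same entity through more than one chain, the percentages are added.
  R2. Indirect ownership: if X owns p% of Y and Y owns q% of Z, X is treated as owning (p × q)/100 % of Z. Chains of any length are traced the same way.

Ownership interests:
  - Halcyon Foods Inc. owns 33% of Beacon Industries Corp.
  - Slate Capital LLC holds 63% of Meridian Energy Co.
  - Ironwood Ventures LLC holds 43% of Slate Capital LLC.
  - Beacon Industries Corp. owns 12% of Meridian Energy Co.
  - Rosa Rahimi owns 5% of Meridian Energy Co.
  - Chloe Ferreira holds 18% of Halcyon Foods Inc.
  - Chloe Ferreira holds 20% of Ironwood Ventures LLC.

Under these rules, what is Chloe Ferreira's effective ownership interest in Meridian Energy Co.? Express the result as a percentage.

6.1308%

Chain via Halcyon Foods Inc. → Beacon Industries Corp. (R2): 18% × 33% × 12% = 0.7128% of Meridian Energy Co.
Chain via Ironwood Ventures LLC → Slate Capital LLC (R2): 20% × 43% × 63% = 5.418% of Meridian Energy Co.
Aggregating (R1): 0.7128% + 5.418% = 6.1308%.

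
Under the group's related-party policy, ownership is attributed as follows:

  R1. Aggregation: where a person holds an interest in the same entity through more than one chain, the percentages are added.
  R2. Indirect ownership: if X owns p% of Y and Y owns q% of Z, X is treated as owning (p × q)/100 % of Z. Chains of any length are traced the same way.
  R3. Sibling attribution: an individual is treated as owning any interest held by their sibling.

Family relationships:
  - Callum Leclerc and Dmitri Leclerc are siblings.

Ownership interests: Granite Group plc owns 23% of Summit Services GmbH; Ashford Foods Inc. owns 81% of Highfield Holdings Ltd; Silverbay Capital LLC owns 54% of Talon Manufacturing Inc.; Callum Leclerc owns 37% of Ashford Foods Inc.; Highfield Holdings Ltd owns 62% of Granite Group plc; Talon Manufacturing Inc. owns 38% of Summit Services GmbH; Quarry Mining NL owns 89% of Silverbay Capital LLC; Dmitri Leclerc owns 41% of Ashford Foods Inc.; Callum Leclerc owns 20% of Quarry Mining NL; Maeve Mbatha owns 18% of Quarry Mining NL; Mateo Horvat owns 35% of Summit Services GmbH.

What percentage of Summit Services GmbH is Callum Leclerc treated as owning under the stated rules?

12.662028%

By sibling attribution (R3), Callum Leclerc is treated as also owning Dmitri Leclerc's interest in Ashford Foods Inc, giving 37% + 41% = 78%.
Chain via Ashford Foods Inc. → Highfield Holdings Ltd → Granite Group plc (R2): 78% × 81% × 62% × 23% = 9.009468% of Summit Services GmbH.
Chain via Quarry Mining NL → Silverbay Capital LLC → Talon Manufacturing Inc. (R2): 20% × 89% × 54% × 38% = 3.65256% of Summit Services GmbH.
Aggregating (R1): 9.009468% + 3.65256% = 12.662028%.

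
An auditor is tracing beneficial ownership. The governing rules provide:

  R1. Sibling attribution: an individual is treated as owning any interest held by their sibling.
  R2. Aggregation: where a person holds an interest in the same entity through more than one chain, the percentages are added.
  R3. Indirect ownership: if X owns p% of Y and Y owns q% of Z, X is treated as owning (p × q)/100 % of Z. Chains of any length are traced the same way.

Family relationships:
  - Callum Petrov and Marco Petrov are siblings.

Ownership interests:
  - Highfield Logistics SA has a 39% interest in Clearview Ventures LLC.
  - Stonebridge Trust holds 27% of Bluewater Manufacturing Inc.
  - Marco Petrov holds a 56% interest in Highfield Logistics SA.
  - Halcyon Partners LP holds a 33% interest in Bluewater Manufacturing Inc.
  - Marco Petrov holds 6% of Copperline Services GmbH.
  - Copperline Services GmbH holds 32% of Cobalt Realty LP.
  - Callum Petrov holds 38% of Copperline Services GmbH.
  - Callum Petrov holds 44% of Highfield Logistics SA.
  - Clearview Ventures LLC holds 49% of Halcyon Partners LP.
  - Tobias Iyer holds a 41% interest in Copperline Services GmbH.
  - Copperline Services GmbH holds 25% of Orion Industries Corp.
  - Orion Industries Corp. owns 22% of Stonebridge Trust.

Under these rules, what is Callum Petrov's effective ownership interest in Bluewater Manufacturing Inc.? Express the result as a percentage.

6.9597%

By sibling attribution (R1), Callum Petrov is treated as also owning Marco Petrov's interest in Copperline Services GmbH, giving 38% + 6% = 44%.
By sibling attribution (R1), Callum Petrov is treated as also owning Marco Petrov's interest in Highfield Logistics SA, giving 44% + 56% = 100%.
Chain via Copperline Services GmbH → Orion Industries Corp. → Stonebridge Trust (R3): 44% × 25% × 22% × 27% = 0.6534% of Bluewater Manufacturing Inc.
Chain via Highfield Logistics SA → Clearview Ventures LLC → Halcyon Partners LP (R3): 100% × 39% × 49% × 33% = 6.3063% of Bluewater Manufacturing Inc.
Aggregating (R2): 0.6534% + 6.3063% = 6.9597%.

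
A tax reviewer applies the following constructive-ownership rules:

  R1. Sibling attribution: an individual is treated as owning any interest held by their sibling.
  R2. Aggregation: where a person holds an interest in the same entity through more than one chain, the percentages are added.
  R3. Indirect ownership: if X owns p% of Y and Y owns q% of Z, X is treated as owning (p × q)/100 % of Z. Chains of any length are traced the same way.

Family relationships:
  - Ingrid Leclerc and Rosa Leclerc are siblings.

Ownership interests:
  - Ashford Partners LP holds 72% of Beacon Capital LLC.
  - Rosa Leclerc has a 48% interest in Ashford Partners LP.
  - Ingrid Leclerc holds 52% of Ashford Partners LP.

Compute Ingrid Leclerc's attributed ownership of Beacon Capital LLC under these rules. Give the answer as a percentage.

By sibling attribution (R1), Ingrid Leclerc is treated as also owning Rosa Leclerc's interest in Ashford Partners LP, giving 52% + 48% = 100%.
Chain via Ashford Partners LP (R3): 100% × 72% = 72% of Beacon Capital LLC.

72%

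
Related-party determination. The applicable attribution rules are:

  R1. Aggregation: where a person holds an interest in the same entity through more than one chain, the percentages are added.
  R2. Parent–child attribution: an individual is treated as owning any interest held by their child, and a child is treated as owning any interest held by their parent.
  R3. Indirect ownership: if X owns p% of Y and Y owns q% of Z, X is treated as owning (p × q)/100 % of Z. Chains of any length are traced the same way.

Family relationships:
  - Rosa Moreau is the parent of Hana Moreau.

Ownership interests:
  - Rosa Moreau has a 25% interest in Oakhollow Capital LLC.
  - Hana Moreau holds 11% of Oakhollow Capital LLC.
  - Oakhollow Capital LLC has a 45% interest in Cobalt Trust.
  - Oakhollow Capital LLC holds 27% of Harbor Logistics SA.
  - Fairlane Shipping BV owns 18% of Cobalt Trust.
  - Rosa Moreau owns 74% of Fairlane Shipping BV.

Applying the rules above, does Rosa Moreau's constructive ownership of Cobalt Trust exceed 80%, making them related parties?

No

By parent–child attribution (R2), Rosa Moreau is treated as also owning Hana Moreau's interest in Oakhollow Capital LLC, giving 25% + 11% = 36%.
Chain via Oakhollow Capital LLC (R3): 36% × 45% = 16.2% of Cobalt Trust.
Chain via Fairlane Shipping BV (R3): 74% × 18% = 13.32% of Cobalt Trust.
Aggregating (R1): 16.2% + 13.32% = 29.52%.
29.52% does not exceed the 80% threshold, so Rosa is not a related party to Cobalt Trust.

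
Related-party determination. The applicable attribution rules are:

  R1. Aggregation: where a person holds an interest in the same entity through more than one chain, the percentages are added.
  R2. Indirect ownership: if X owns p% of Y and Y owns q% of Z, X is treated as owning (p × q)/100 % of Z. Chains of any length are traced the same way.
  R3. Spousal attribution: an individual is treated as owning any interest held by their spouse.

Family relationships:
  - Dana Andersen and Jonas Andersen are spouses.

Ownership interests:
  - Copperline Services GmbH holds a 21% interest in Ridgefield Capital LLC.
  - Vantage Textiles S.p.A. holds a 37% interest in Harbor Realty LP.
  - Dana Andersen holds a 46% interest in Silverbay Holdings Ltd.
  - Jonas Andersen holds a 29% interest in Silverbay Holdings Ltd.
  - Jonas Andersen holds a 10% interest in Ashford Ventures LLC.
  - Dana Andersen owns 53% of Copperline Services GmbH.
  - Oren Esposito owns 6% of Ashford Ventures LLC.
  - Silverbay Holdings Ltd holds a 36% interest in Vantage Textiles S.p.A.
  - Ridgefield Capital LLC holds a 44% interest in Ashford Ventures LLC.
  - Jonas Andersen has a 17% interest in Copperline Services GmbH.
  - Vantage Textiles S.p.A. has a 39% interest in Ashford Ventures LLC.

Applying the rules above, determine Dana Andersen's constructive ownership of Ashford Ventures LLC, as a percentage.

By spousal attribution (R3), Dana Andersen is treated as also owning Jonas Andersen's interest in Copperline Services GmbH, giving 53% + 17% = 70%.
By spousal attribution (R3), Dana Andersen is treated as also owning Jonas Andersen's interest in Silverbay Holdings Ltd, giving 46% + 29% = 75%.
By spousal attribution (R3), Dana Andersen is treated as owning Jonas Andersen's 10% interest in Ashford Ventures LLC.
Chain via Copperline Services GmbH → Ridgefield Capital LLC (R2): 70% × 21% × 44% = 6.468% of Ashford Ventures LLC.
Chain via Silverbay Holdings Ltd → Vantage Textiles S.p.A. (R2): 75% × 36% × 39% = 10.53% of Ashford Ventures LLC.
Direct interest in Ashford Ventures LLC: 10%.
Aggregating (R1): 6.468% + 10.53% + 10% = 26.998%.

26.998%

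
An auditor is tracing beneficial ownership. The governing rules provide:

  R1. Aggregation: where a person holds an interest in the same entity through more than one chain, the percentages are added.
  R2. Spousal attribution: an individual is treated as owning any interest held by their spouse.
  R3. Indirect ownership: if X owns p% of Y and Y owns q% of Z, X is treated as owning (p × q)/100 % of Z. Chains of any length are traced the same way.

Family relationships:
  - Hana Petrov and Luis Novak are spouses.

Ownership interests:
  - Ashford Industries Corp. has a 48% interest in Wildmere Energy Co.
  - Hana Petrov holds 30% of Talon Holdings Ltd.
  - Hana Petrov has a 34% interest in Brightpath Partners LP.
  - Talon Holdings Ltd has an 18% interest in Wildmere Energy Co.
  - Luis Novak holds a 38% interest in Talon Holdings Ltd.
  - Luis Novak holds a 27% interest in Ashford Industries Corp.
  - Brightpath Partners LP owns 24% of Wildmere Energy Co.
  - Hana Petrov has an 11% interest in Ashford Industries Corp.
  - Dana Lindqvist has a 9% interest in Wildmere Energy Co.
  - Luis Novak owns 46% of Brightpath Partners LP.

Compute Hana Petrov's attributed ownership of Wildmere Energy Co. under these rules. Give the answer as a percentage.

49.68%

By spousal attribution (R2), Hana Petrov is treated as also owning Luis Novak's interest in Talon Holdings Ltd, giving 30% + 38% = 68%.
By spousal attribution (R2), Hana Petrov is treated as also owning Luis Novak's interest in Ashford Industries Corp, giving 11% + 27% = 38%.
By spousal attribution (R2), Hana Petrov is treated as also owning Luis Novak's interest in Brightpath Partners LP, giving 34% + 46% = 80%.
Chain via Talon Holdings Ltd (R3): 68% × 18% = 12.24% of Wildmere Energy Co.
Chain via Ashford Industries Corp. (R3): 38% × 48% = 18.24% of Wildmere Energy Co.
Chain via Brightpath Partners LP (R3): 80% × 24% = 19.2% of Wildmere Energy Co.
Aggregating (R1): 12.24% + 18.24% + 19.2% = 49.68%.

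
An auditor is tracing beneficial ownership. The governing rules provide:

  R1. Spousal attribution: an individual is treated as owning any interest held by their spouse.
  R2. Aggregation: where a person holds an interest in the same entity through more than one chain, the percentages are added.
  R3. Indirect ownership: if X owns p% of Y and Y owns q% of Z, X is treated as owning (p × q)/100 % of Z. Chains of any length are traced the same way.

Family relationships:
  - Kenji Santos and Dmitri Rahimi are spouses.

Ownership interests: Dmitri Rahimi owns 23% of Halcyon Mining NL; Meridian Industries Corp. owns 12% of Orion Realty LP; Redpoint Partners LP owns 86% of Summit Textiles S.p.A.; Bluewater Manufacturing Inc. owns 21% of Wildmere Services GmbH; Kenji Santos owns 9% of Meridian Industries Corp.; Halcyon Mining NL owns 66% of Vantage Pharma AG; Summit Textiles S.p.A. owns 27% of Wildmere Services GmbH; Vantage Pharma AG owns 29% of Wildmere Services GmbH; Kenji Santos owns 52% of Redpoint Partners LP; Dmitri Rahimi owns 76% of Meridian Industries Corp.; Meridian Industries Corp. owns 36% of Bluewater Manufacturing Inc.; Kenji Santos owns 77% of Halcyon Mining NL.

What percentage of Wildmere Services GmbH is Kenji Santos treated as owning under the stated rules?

By spousal attribution (R1), Kenji Santos is treated as also owning Dmitri Rahimi's interest in Meridian Industries Corp, giving 9% + 76% = 85%.
By spousal attribution (R1), Kenji Santos is treated as also owning Dmitri Rahimi's interest in Halcyon Mining NL, giving 77% + 23% = 100%.
Chain via Meridian Industries Corp. → Bluewater Manufacturing Inc. (R3): 85% × 36% × 21% = 6.426% of Wildmere Services GmbH.
Chain via Halcyon Mining NL → Vantage Pharma AG (R3): 100% × 66% × 29% = 19.14% of Wildmere Services GmbH.
Chain via Redpoint Partners LP → Summit Textiles S.p.A. (R3): 52% × 86% × 27% = 12.0744% of Wildmere Services GmbH.
Aggregating (R2): 6.426% + 19.14% + 12.0744% = 37.6404%.

37.6404%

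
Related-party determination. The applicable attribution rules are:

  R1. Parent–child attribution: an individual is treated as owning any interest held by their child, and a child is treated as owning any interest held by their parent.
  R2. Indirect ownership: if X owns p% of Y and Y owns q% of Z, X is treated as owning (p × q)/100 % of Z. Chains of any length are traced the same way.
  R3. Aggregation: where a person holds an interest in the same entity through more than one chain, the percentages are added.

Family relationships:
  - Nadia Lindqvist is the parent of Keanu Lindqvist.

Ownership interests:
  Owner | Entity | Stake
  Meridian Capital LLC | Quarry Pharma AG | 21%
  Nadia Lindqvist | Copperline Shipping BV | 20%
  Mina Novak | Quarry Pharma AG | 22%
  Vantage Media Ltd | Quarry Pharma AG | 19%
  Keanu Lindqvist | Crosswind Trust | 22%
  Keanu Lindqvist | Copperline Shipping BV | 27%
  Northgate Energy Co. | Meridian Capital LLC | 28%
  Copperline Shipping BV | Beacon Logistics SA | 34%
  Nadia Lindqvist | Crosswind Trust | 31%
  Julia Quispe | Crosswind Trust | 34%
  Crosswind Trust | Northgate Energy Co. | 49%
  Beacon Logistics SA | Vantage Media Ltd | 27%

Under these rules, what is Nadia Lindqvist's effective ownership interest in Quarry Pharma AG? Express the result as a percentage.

By parent–child attribution (R1), Nadia Lindqvist is treated as also owning Keanu Lindqvist's interest in Copperline Shipping BV, giving 20% + 27% = 47%.
By parent–child attribution (R1), Nadia Lindqvist is treated as also owning Keanu Lindqvist's interest in Crosswind Trust, giving 31% + 22% = 53%.
Chain via Copperline Shipping BV → Beacon Logistics SA → Vantage Media Ltd (R2): 47% × 34% × 27% × 19% = 0.819774% of Quarry Pharma AG.
Chain via Crosswind Trust → Northgate Energy Co. → Meridian Capital LLC (R2): 53% × 49% × 28% × 21% = 1.527036% of Quarry Pharma AG.
Aggregating (R3): 0.819774% + 1.527036% = 2.34681%.

2.34681%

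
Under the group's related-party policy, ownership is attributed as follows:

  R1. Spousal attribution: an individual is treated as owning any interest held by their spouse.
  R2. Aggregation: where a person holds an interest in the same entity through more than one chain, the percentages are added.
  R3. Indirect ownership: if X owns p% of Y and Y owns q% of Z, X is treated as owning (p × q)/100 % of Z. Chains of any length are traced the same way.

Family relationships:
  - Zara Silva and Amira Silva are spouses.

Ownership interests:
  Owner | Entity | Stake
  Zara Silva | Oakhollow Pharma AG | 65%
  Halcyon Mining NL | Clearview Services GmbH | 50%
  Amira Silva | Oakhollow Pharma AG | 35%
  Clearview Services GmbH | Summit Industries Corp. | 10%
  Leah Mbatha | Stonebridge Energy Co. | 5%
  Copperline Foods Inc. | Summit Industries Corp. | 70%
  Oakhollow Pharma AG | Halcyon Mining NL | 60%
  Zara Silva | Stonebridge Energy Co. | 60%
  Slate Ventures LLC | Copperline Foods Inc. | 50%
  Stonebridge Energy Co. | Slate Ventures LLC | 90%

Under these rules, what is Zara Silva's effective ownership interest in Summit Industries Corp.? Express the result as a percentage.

By spousal attribution (R1), Zara Silva is treated as also owning Amira Silva's interest in Oakhollow Pharma AG, giving 65% + 35% = 100%.
Chain via Stonebridge Energy Co. → Slate Ventures LLC → Copperline Foods Inc. (R3): 60% × 90% × 50% × 70% = 18.9% of Summit Industries Corp.
Chain via Oakhollow Pharma AG → Halcyon Mining NL → Clearview Services GmbH (R3): 100% × 60% × 50% × 10% = 3% of Summit Industries Corp.
Aggregating (R2): 18.9% + 3% = 21.9%.

21.9%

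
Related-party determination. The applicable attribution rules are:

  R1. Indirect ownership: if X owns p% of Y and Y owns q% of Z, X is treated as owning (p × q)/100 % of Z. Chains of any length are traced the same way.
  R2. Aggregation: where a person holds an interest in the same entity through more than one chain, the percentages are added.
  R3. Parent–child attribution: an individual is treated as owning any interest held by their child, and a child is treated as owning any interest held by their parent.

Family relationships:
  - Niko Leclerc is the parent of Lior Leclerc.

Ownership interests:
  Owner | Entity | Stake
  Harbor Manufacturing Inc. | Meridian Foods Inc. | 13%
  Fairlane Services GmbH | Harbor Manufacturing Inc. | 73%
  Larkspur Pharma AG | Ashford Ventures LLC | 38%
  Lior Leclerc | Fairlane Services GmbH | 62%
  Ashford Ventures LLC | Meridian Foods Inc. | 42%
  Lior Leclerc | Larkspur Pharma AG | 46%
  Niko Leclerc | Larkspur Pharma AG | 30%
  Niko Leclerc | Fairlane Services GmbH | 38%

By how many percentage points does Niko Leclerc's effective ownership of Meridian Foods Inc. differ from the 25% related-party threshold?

By parent–child attribution (R3), Niko Leclerc is treated as also owning Lior Leclerc's interest in Larkspur Pharma AG, giving 30% + 46% = 76%.
By parent–child attribution (R3), Niko Leclerc is treated as also owning Lior Leclerc's interest in Fairlane Services GmbH, giving 38% + 62% = 100%.
Chain via Larkspur Pharma AG → Ashford Ventures LLC (R1): 76% × 38% × 42% = 12.1296% of Meridian Foods Inc.
Chain via Fairlane Services GmbH → Harbor Manufacturing Inc. (R1): 100% × 73% × 13% = 9.49% of Meridian Foods Inc.
Aggregating (R2): 12.1296% + 9.49% = 21.6196%.
21.6196% falls short of the 25% threshold by 3.3804 percentage points.

3.3804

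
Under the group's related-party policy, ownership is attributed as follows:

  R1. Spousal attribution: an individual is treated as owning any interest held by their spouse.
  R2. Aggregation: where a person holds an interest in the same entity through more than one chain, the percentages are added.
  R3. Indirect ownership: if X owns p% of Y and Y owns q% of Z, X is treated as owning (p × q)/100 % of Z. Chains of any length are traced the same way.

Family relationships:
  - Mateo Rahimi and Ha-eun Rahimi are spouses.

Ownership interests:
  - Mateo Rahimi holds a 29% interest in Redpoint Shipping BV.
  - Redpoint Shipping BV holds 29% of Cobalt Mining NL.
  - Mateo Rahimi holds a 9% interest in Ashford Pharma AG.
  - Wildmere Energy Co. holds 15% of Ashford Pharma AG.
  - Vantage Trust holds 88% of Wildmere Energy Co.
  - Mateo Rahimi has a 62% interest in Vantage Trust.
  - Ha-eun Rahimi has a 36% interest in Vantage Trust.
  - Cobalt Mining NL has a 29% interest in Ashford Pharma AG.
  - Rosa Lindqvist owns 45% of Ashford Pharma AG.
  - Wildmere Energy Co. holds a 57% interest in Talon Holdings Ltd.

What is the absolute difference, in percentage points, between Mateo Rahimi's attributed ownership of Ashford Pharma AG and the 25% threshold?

0.6251

By spousal attribution (R1), Mateo Rahimi is treated as also owning Ha-eun Rahimi's interest in Vantage Trust, giving 62% + 36% = 98%.
Chain via Vantage Trust → Wildmere Energy Co. (R3): 98% × 88% × 15% = 12.936% of Ashford Pharma AG.
Chain via Redpoint Shipping BV → Cobalt Mining NL (R3): 29% × 29% × 29% = 2.4389% of Ashford Pharma AG.
Direct interest in Ashford Pharma AG: 9%.
Aggregating (R2): 12.936% + 2.4389% + 9% = 24.3749%.
24.3749% falls short of the 25% threshold by 0.6251 percentage points.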